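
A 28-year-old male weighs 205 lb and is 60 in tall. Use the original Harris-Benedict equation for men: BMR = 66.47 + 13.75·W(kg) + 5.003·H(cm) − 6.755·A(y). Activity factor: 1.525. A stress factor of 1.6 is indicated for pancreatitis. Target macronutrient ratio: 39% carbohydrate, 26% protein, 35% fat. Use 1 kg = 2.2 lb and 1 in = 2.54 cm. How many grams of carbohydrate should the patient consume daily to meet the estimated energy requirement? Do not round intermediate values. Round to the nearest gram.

Convert to metric: weight = 205 ÷ 2.2 = 93.1818 kg; height = 60 × 2.54 = 152.4 cm.
Harris-Benedict: BMR = 66.47 + 13.75(93.1818) + 5.003(152.4) − 6.755(28) = 1921.0372 kcal/day.
TEE = 1921.0372 × 1.525 = 2929.5817 kcal/day.
With stress factor 1.6: 2929.5817 × 1.6 = 4687.3308 kcal/day.
Carbohydrate energy = 39% × 4687.3308 = 1828.059 kcal.
Carbohydrate = 1828.059 ÷ 4 kcal/g = 457.0147 g.

457 g/day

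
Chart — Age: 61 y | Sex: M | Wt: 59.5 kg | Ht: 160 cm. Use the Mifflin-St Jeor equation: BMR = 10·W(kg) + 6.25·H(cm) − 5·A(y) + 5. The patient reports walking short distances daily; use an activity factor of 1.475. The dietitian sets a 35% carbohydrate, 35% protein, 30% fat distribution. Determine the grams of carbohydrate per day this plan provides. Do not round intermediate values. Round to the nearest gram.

167 g/day

Mifflin-St Jeor (male): BMR = 10(59.5) + 6.25(160) − 5(61) + 5 = 595 + 1000 − 305 + 5 = 1295 kcal/day.
TEE = 1295 × 1.475 = 1910.125 kcal/day.
Carbohydrate energy = 35% × 1910.125 = 668.5438 kcal.
Carbohydrate = 668.5438 ÷ 4 kcal/g = 167.1359 g.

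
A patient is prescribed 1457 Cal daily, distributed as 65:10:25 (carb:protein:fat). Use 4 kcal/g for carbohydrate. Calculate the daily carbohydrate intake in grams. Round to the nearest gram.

237 g/day

Carbohydrate energy = 65% × 1457 = 947.05 kcal.
At 4 kcal/g: 947.05 ÷ 4 = 236.7625 g.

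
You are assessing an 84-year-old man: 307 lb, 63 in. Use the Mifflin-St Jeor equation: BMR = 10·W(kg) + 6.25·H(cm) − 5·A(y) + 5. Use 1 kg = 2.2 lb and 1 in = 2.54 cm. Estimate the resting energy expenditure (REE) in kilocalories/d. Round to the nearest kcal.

Convert to metric: weight = 307 ÷ 2.2 = 139.5455 kg; height = 63 × 2.54 = 160.02 cm.
Mifflin-St Jeor (male): BMR = 10(139.5455) + 6.25(160.02) − 5(84) + 5 = 1395.4545 + 1000.125 − 420 + 5 = 1980.5795 kcal/day.

1981 kilocalories/d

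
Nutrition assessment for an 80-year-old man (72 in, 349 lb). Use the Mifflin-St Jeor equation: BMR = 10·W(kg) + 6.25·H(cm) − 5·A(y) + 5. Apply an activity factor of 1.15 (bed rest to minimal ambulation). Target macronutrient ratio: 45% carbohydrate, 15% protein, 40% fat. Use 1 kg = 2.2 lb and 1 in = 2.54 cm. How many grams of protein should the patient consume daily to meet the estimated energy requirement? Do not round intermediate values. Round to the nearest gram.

Convert to metric: weight = 349 ÷ 2.2 = 158.6364 kg; height = 72 × 2.54 = 182.88 cm.
Mifflin-St Jeor (male): BMR = 10(158.6364) + 6.25(182.88) − 5(80) + 5 = 1586.3636 + 1143 − 400 + 5 = 2334.3636 kcal/day.
TEE = 2334.3636 × 1.15 = 2684.5182 kcal/day.
Protein energy = 15% × 2684.5182 = 402.6777 kcal.
Protein = 402.6777 ÷ 4 kcal/g = 100.6694 g.

101 g/day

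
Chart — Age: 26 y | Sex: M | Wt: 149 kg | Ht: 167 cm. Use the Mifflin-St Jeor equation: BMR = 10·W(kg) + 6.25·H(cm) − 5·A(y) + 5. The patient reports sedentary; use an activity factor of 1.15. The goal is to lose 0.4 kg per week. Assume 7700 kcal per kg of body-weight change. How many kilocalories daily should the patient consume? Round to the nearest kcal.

2330 kilocalories daily

Mifflin-St Jeor (male): BMR = 10(149) + 6.25(167) − 5(26) + 5 = 1490 + 1043.75 − 130 + 5 = 2408.75 kcal/day.
TEE = 2408.75 × 1.15 = 2770.0625 kcal/day.
Required daily deficit = 0.4 × 7700 ÷ 7 = 440 kcal/day.
Target intake = 2770.0625 − 440 = 2330.0625 kcal/day.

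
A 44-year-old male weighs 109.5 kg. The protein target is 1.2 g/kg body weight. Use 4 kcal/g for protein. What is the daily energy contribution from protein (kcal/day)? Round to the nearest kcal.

Protein = 1.2 g/kg × 109.5 kg = 131.4 g/day.
Protein energy = 131.4 g × 4 kcal/g = 525.6 kcal/day.

526 kcal/day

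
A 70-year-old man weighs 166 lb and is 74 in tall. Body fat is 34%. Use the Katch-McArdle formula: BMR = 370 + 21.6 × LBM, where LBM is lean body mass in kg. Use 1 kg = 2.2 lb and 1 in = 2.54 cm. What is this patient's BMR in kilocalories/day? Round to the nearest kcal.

1446 kilocalories/day

Convert to metric: weight = 166 ÷ 2.2 = 75.4545 kg; height = 74 × 2.54 = 187.96 cm.
LBM = 75.4545 × (1 − 0.34) = 49.8 kg. Katch-McArdle: BMR = 370 + 21.6 × 49.8 = 1445.68 kcal/day.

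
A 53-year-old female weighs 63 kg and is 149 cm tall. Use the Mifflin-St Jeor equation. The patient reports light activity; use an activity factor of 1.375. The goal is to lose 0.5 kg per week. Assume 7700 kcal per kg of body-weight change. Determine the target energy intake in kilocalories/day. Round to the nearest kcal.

1011 kilocalories/day

Mifflin-St Jeor (female): BMR = 10(63) + 6.25(149) − 5(53) − 161 = 630 + 931.25 − 265 − 161 = 1135.25 kcal/day.
TEE = 1135.25 × 1.375 = 1560.9688 kcal/day.
Required daily deficit = 0.5 × 7700 ÷ 7 = 550 kcal/day.
Target intake = 1560.9688 − 550 = 1010.9688 kcal/day.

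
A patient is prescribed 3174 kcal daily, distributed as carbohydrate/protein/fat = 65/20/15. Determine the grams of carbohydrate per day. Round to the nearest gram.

Carbohydrate energy = 65% × 3174 = 2063.1 kcal.
At 4 kcal/g: 2063.1 ÷ 4 = 515.775 g.

516 g/day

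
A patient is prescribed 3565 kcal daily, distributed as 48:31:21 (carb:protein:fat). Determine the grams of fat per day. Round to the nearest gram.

83 g/day

Fat energy = 21% × 3565 = 748.65 kcal.
At 9 kcal/g: 748.65 ÷ 9 = 83.1833 g.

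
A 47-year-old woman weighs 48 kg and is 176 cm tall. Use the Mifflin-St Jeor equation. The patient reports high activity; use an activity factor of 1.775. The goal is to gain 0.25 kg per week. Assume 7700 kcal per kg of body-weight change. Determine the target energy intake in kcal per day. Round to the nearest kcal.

2377 kcal per day

Mifflin-St Jeor (female): BMR = 10(48) + 6.25(176) − 5(47) − 161 = 480 + 1100 − 235 − 161 = 1184 kcal/day.
TEE = 1184 × 1.775 = 2101.6 kcal/day.
Required daily surplus = 0.25 × 7700 ÷ 7 = 275 kcal/day.
Target intake = 2101.6 + 275 = 2376.6 kcal/day.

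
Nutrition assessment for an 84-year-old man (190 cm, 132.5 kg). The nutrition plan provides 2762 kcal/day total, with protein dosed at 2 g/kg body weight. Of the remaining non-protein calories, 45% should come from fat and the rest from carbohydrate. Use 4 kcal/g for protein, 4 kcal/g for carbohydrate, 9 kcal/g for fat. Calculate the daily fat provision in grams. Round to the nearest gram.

85 g/day

Protein = 2 × 132.5 = 265 g → 265 × 4 = 1060 kcal.
Non-protein calories = 2762 − 1060 = 1702 kcal.
Fat: 45% × 1702 = 765.9 kcal; carbohydrate: 936.1 kcal.
Fat: 765.9 kcal ÷ 9 kcal/g = 85.1 g.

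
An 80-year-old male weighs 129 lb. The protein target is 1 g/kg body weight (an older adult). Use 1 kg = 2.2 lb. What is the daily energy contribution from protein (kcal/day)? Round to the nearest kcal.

Weight in kg = 129 ÷ 2.2 = 58.6364 kg.
Protein = 1 g/kg × 58.6364 kg = 58.6364 g/day.
Protein energy = 58.6364 g × 4 kcal/g = 234.5455 kcal/day.

235 kcal/day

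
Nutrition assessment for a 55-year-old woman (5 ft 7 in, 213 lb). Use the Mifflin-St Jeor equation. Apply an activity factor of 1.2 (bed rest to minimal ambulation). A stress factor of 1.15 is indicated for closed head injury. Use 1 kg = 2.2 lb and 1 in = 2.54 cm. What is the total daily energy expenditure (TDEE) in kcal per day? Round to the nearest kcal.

Convert to metric: weight = 213 ÷ 2.2 = 96.8182 kg; height = (5×12 + 7) × 2.54 = 67 × 2.54 = 170.18 cm.
Mifflin-St Jeor (female): BMR = 10(96.8182) + 6.25(170.18) − 5(55) − 161 = 968.1818 + 1063.625 − 275 − 161 = 1595.8068 kcal/day.
TEE = BMR × activity factor = 1595.8068 × 1.2 = 1914.9682 kcal/day.
Apply stress factor: 1914.9682 × 1.15 = 2202.2134 kcal/day.

2202 kcal per day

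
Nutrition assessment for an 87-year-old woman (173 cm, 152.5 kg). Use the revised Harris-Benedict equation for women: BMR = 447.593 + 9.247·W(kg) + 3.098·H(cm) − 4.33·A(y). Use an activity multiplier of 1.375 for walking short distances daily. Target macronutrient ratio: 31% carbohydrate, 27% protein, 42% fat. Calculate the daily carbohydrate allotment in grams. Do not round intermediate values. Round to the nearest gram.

Harris-Benedict: BMR = 447.593 + 9.247(152.5) + 3.098(173) − 4.33(87) = 2017.0045 kcal/day.
TEE = 2017.0045 × 1.375 = 2773.3812 kcal/day.
Carbohydrate energy = 31% × 2773.3812 = 859.7482 kcal.
Carbohydrate = 859.7482 ÷ 4 kcal/g = 214.937 g.

215 g/day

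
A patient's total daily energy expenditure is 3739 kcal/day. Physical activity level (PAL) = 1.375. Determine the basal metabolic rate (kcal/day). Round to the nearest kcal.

2719 kcal/day

BMR = TEE ÷ activity factor = 3739 ÷ 1.375 = 2719.2727 kcal/day.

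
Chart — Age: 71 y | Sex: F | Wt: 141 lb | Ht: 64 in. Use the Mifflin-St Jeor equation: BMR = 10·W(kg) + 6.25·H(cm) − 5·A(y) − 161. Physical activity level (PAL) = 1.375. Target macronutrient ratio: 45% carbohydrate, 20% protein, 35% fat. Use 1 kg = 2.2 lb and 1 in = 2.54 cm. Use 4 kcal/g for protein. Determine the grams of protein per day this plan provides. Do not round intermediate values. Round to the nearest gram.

Convert to metric: weight = 141 ÷ 2.2 = 64.0909 kg; height = 64 × 2.54 = 162.56 cm.
Mifflin-St Jeor (female): BMR = 10(64.0909) + 6.25(162.56) − 5(71) − 161 = 640.9091 + 1016 − 355 − 161 = 1140.9091 kcal/day.
TEE = 1140.9091 × 1.375 = 1568.75 kcal/day.
Protein energy = 20% × 1568.75 = 313.75 kcal.
Protein = 313.75 ÷ 4 kcal/g = 78.4375 g.

78 g/day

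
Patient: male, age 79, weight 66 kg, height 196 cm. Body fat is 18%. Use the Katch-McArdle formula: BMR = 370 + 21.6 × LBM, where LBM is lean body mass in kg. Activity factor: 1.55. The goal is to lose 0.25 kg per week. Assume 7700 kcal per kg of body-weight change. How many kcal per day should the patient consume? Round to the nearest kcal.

2110 kcal per day

LBM = 66 × (1 − 0.18) = 54.12 kg. Katch-McArdle: BMR = 370 + 21.6 × 54.12 = 1538.992 kcal/day.
TEE = 1538.992 × 1.55 = 2385.4376 kcal/day.
Required daily deficit = 0.25 × 7700 ÷ 7 = 275 kcal/day.
Target intake = 2385.4376 − 275 = 2110.4376 kcal/day.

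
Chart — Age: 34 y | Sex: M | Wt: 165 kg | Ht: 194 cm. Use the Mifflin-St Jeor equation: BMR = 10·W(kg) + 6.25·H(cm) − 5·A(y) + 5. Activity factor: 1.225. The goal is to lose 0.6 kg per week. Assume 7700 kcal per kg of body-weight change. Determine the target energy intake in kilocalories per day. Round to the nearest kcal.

Mifflin-St Jeor (male): BMR = 10(165) + 6.25(194) − 5(34) + 5 = 1650 + 1212.5 − 170 + 5 = 2697.5 kcal/day.
TEE = 2697.5 × 1.225 = 3304.4375 kcal/day.
Required daily deficit = 0.6 × 7700 ÷ 7 = 660 kcal/day.
Target intake = 3304.4375 − 660 = 2644.4375 kcal/day.

2644 kilocalories per day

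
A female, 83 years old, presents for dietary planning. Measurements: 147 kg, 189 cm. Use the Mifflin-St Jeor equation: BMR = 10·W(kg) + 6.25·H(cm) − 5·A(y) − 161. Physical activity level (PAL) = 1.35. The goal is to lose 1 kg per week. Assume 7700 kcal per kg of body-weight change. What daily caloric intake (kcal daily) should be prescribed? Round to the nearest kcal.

1702 kcal daily

Mifflin-St Jeor (female): BMR = 10(147) + 6.25(189) − 5(83) − 161 = 1470 + 1181.25 − 415 − 161 = 2075.25 kcal/day.
TEE = 2075.25 × 1.35 = 2801.5875 kcal/day.
Required daily deficit = 1 × 7700 ÷ 7 = 1100 kcal/day.
Target intake = 2801.5875 − 1100 = 1701.5875 kcal/day.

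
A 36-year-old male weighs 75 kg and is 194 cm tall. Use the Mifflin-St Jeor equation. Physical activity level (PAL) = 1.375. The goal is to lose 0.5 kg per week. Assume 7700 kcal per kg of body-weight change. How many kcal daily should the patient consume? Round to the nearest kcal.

Mifflin-St Jeor (male): BMR = 10(75) + 6.25(194) − 5(36) + 5 = 750 + 1212.5 − 180 + 5 = 1787.5 kcal/day.
TEE = 1787.5 × 1.375 = 2457.8125 kcal/day.
Required daily deficit = 0.5 × 7700 ÷ 7 = 550 kcal/day.
Target intake = 2457.8125 − 550 = 1907.8125 kcal/day.

1908 kcal daily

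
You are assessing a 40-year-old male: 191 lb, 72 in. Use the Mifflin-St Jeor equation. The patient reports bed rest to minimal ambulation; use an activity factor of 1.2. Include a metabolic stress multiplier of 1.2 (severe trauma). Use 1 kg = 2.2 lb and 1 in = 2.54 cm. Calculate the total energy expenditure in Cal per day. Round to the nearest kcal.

Convert to metric: weight = 191 ÷ 2.2 = 86.8182 kg; height = 72 × 2.54 = 182.88 cm.
Mifflin-St Jeor (male): BMR = 10(86.8182) + 6.25(182.88) − 5(40) + 5 = 868.1818 + 1143 − 200 + 5 = 1816.1818 kcal/day.
TEE = BMR × activity factor = 1816.1818 × 1.2 = 2179.4182 kcal/day.
Apply stress factor: 2179.4182 × 1.2 = 2615.3018 kcal/day.

2615 Cal per day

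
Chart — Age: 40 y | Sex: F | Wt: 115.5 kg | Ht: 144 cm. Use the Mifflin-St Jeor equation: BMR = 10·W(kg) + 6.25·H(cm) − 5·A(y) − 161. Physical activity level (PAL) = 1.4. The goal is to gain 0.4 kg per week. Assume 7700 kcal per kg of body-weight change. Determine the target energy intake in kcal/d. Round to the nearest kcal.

Mifflin-St Jeor (female): BMR = 10(115.5) + 6.25(144) − 5(40) − 161 = 1155 + 900 − 200 − 161 = 1694 kcal/day.
TEE = 1694 × 1.4 = 2371.6 kcal/day.
Required daily surplus = 0.4 × 7700 ÷ 7 = 440 kcal/day.
Target intake = 2371.6 + 440 = 2811.6 kcal/day.

2812 kcal/d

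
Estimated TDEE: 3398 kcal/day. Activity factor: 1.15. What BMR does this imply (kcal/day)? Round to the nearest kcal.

BMR = TEE ÷ activity factor = 3398 ÷ 1.15 = 2954.7826 kcal/day.

2955 kcal/day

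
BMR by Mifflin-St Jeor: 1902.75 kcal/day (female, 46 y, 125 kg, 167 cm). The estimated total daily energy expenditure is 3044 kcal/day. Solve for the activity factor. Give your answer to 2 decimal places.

Activity factor = TEE ÷ BMR = 3044 ÷ 1902.75 = 1.6.

1.60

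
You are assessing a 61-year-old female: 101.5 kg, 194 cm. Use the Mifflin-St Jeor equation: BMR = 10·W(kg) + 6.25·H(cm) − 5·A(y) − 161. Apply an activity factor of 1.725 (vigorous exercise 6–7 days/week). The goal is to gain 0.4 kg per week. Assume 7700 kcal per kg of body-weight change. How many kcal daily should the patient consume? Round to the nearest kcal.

3479 kcal daily

Mifflin-St Jeor (female): BMR = 10(101.5) + 6.25(194) − 5(61) − 161 = 1015 + 1212.5 − 305 − 161 = 1761.5 kcal/day.
TEE = 1761.5 × 1.725 = 3038.5875 kcal/day.
Required daily surplus = 0.4 × 7700 ÷ 7 = 440 kcal/day.
Target intake = 3038.5875 + 440 = 3478.5875 kcal/day.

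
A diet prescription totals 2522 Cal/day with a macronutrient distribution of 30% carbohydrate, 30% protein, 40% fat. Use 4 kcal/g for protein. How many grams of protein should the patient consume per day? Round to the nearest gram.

Protein energy = 30% × 2522 = 756.6 kcal.
At 4 kcal/g: 756.6 ÷ 4 = 189.15 g.

189 g/day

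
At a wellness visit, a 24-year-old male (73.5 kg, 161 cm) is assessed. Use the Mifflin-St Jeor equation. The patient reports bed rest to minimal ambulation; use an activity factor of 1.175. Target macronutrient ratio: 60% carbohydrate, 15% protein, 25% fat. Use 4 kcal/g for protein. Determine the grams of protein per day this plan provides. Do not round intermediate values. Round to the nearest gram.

72 g/day

Mifflin-St Jeor (male): BMR = 10(73.5) + 6.25(161) − 5(24) + 5 = 735 + 1006.25 − 120 + 5 = 1626.25 kcal/day.
TEE = 1626.25 × 1.175 = 1910.8438 kcal/day.
Protein energy = 15% × 1910.8438 = 286.6266 kcal.
Protein = 286.6266 ÷ 4 kcal/g = 71.6566 g.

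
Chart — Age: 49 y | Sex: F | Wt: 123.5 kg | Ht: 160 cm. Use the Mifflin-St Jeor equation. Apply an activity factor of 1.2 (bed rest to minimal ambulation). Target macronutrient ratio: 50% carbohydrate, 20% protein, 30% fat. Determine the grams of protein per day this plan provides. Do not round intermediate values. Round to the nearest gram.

110 g/day

Mifflin-St Jeor (female): BMR = 10(123.5) + 6.25(160) − 5(49) − 161 = 1235 + 1000 − 245 − 161 = 1829 kcal/day.
TEE = 1829 × 1.2 = 2194.8 kcal/day.
Protein energy = 20% × 2194.8 = 438.96 kcal.
Protein = 438.96 ÷ 4 kcal/g = 109.74 g.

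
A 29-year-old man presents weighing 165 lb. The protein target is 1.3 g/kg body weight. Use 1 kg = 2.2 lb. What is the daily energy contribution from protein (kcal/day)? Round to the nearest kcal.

Weight in kg = 165 ÷ 2.2 = 75 kg.
Protein = 1.3 g/kg × 75 kg = 97.5 g/day.
Protein energy = 97.5 g × 4 kcal/g = 390 kcal/day.

390 kcal/day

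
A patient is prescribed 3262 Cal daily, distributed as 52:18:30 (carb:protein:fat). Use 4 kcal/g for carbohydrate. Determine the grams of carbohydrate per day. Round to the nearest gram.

Carbohydrate energy = 52% × 3262 = 1696.24 kcal.
At 4 kcal/g: 1696.24 ÷ 4 = 424.06 g.

424 g/day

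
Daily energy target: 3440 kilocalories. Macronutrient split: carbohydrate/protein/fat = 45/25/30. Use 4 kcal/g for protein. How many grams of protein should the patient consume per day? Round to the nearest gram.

Protein energy = 25% × 3440 = 860 kcal.
At 4 kcal/g: 860 ÷ 4 = 215 g.

215 g/day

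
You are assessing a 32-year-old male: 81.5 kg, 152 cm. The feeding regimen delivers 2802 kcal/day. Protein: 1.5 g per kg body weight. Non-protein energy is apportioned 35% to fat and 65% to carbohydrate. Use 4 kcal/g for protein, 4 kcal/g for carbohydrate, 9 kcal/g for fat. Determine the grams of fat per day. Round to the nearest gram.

90 g/day

Protein = 1.5 × 81.5 = 122.25 g → 122.25 × 4 = 489 kcal.
Non-protein calories = 2802 − 489 = 2313 kcal.
Fat: 35% × 2313 = 809.55 kcal; carbohydrate: 1503.45 kcal.
Fat: 809.55 kcal ÷ 9 kcal/g = 89.95 g.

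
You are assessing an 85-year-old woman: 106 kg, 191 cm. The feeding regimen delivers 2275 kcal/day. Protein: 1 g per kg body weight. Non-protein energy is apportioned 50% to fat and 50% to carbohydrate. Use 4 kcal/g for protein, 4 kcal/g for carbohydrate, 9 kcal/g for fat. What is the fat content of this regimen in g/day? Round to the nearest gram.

Protein = 1 × 106 = 106 g → 106 × 4 = 424 kcal.
Non-protein calories = 2275 − 424 = 1851 kcal.
Fat: 50% × 1851 = 925.5 kcal; carbohydrate: 925.5 kcal.
Fat: 925.5 kcal ÷ 9 kcal/g = 102.8333 g.

103 g/day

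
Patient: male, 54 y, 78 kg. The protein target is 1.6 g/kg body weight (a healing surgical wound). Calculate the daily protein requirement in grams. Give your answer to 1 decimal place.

124.8 g/day

Protein = 1.6 g/kg × 78 kg = 124.8 g/day.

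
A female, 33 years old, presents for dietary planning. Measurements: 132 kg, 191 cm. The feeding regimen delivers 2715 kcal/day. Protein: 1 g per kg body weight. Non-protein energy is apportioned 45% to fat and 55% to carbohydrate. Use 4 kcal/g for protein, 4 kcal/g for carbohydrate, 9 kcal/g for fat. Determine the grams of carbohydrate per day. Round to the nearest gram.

Protein = 1 × 132 = 132 g → 132 × 4 = 528 kcal.
Non-protein calories = 2715 − 528 = 2187 kcal.
Fat: 45% × 2187 = 984.15 kcal; carbohydrate: 1202.85 kcal.
Carbohydrate: 1202.85 kcal ÷ 4 kcal/g = 300.7125 g.

301 g/day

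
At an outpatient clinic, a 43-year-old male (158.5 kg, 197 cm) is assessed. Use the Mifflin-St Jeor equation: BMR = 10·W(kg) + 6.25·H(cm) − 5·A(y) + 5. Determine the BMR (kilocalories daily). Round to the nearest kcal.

2606 kilocalories daily

Mifflin-St Jeor (male): BMR = 10(158.5) + 6.25(197) − 5(43) + 5 = 1585 + 1231.25 − 215 + 5 = 2606.25 kcal/day.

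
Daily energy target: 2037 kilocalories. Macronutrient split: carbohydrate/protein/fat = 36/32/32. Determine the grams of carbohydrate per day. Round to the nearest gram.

183 g/day

Carbohydrate energy = 36% × 2037 = 733.32 kcal.
At 4 kcal/g: 733.32 ÷ 4 = 183.33 g.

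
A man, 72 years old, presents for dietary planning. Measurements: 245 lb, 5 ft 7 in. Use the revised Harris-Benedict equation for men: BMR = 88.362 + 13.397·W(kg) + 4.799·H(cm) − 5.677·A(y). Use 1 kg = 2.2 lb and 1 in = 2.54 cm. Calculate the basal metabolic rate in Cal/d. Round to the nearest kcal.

Convert to metric: weight = 245 ÷ 2.2 = 111.3636 kg; height = (5×12 + 7) × 2.54 = 67 × 2.54 = 170.18 cm.
Harris-Benedict: BMR = 88.362 + 13.397(111.3636) + 4.799(170.18) − 5.677(72) = 1988.2505 kcal/day.

1988 Cal/d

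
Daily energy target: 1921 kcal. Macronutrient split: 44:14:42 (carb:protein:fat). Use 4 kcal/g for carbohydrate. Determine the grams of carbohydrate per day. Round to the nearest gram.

211 g/day

Carbohydrate energy = 44% × 1921 = 845.24 kcal.
At 4 kcal/g: 845.24 ÷ 4 = 211.31 g.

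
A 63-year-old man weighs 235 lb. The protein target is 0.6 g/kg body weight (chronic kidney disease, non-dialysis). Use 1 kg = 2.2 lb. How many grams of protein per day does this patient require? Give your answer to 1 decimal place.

Weight in kg = 235 ÷ 2.2 = 106.8182 kg.
Protein = 0.6 g/kg × 106.8182 kg = 64.0909 g/day.

64.1 g/day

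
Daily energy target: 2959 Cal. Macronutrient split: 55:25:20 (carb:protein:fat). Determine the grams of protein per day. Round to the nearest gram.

Protein energy = 25% × 2959 = 739.75 kcal.
At 4 kcal/g: 739.75 ÷ 4 = 184.9375 g.

185 g/day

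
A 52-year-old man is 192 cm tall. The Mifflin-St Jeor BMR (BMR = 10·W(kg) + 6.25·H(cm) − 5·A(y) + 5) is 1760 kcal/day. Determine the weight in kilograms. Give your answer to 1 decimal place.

1760 = 10·W + 6.25(192) − 5(52) + 5
10·W = 1760 − 945 = 815, so W = 81.5 kg.

81.5 kg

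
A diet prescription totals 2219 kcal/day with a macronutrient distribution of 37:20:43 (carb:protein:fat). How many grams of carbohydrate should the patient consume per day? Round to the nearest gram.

205 g/day

Carbohydrate energy = 37% × 2219 = 821.03 kcal.
At 4 kcal/g: 821.03 ÷ 4 = 205.2575 g.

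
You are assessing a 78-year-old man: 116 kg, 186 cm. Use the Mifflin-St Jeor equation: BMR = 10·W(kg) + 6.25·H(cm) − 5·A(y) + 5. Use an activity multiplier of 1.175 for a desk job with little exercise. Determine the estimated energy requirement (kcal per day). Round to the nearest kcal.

2277 kcal per day

Mifflin-St Jeor (male): BMR = 10(116) + 6.25(186) − 5(78) + 5 = 1160 + 1162.5 − 390 + 5 = 1937.5 kcal/day.
TEE = BMR × activity factor = 1937.5 × 1.175 = 2276.5625 kcal/day.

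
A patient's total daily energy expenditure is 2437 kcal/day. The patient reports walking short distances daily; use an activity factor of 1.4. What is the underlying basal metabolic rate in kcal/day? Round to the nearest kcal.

1741 kcal/day

BMR = TEE ÷ activity factor = 2437 ÷ 1.4 = 1740.7143 kcal/day.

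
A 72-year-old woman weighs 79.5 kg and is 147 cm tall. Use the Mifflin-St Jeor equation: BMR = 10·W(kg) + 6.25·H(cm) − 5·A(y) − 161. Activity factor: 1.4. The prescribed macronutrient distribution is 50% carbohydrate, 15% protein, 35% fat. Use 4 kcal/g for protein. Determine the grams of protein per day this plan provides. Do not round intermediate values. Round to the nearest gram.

63 g/day

Mifflin-St Jeor (female): BMR = 10(79.5) + 6.25(147) − 5(72) − 161 = 795 + 918.75 − 360 − 161 = 1192.75 kcal/day.
TEE = 1192.75 × 1.4 = 1669.85 kcal/day.
Protein energy = 15% × 1669.85 = 250.4775 kcal.
Protein = 250.4775 ÷ 4 kcal/g = 62.6194 g.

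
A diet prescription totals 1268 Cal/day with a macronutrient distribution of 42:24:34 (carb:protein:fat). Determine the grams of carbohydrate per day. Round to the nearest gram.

Carbohydrate energy = 42% × 1268 = 532.56 kcal.
At 4 kcal/g: 532.56 ÷ 4 = 133.14 g.

133 g/day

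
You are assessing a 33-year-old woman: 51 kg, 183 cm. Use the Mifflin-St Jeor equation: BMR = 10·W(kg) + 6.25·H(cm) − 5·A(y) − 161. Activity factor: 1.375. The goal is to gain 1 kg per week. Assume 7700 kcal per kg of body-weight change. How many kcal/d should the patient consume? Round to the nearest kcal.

Mifflin-St Jeor (female): BMR = 10(51) + 6.25(183) − 5(33) − 161 = 510 + 1143.75 − 165 − 161 = 1327.75 kcal/day.
TEE = 1327.75 × 1.375 = 1825.6563 kcal/day.
Required daily surplus = 1 × 7700 ÷ 7 = 1100 kcal/day.
Target intake = 1825.6563 + 1100 = 2925.6563 kcal/day.

2926 kcal/d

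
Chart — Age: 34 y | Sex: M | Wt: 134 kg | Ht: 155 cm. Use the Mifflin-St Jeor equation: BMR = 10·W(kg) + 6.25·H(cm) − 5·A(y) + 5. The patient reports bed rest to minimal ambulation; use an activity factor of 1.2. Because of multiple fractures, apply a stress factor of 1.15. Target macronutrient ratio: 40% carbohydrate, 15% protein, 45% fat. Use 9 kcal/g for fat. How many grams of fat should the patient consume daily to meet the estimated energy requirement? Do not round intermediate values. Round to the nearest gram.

Mifflin-St Jeor (male): BMR = 10(134) + 6.25(155) − 5(34) + 5 = 1340 + 968.75 − 170 + 5 = 2143.75 kcal/day.
TEE = 2143.75 × 1.2 = 2572.5 kcal/day.
With stress factor 1.15: 2572.5 × 1.15 = 2958.375 kcal/day.
Fat energy = 45% × 2958.375 = 1331.2688 kcal.
Fat = 1331.2688 ÷ 9 kcal/g = 147.9188 g.

148 g/day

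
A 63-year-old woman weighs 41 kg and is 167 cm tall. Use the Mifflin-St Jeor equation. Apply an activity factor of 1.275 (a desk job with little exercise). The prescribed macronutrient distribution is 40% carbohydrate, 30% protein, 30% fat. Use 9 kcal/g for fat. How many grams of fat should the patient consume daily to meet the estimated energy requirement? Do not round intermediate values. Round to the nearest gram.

42 g/day

Mifflin-St Jeor (female): BMR = 10(41) + 6.25(167) − 5(63) − 161 = 410 + 1043.75 − 315 − 161 = 977.75 kcal/day.
TEE = 977.75 × 1.275 = 1246.6313 kcal/day.
Fat energy = 30% × 1246.6313 = 373.9894 kcal.
Fat = 373.9894 ÷ 9 kcal/g = 41.5544 g.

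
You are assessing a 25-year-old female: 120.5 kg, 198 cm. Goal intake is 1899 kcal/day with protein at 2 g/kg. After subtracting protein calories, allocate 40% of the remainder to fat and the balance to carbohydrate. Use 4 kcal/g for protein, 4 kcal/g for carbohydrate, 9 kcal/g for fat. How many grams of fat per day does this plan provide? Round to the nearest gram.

42 g/day

Protein = 2 × 120.5 = 241 g → 241 × 4 = 964 kcal.
Non-protein calories = 1899 − 964 = 935 kcal.
Fat: 40% × 935 = 374 kcal; carbohydrate: 561 kcal.
Fat: 374 kcal ÷ 9 kcal/g = 41.5556 g.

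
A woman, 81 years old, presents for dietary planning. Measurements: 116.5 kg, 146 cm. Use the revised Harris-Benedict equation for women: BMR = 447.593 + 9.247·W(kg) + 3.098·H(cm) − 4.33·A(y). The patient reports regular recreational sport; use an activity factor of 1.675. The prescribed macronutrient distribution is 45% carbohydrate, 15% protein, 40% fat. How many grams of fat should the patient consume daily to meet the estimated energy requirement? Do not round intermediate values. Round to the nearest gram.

121 g/day

Harris-Benedict: BMR = 447.593 + 9.247(116.5) + 3.098(146) − 4.33(81) = 1626.4465 kcal/day.
TEE = 1626.4465 × 1.675 = 2724.2979 kcal/day.
Fat energy = 40% × 2724.2979 = 1089.7192 kcal.
Fat = 1089.7192 ÷ 9 kcal/g = 121.0799 g.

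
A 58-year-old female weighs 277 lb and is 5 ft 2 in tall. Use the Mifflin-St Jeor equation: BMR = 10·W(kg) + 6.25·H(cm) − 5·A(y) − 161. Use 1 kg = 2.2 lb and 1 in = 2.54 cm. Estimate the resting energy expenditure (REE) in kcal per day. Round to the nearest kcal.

Convert to metric: weight = 277 ÷ 2.2 = 125.9091 kg; height = (5×12 + 2) × 2.54 = 62 × 2.54 = 157.48 cm.
Mifflin-St Jeor (female): BMR = 10(125.9091) + 6.25(157.48) − 5(58) − 161 = 1259.0909 + 984.25 − 290 − 161 = 1792.3409 kcal/day.

1792 kcal per day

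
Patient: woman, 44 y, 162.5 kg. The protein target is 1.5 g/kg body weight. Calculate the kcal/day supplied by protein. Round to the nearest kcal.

975 kcal/day

Protein = 1.5 g/kg × 162.5 kg = 243.75 g/day.
Protein energy = 243.75 g × 4 kcal/g = 975 kcal/day.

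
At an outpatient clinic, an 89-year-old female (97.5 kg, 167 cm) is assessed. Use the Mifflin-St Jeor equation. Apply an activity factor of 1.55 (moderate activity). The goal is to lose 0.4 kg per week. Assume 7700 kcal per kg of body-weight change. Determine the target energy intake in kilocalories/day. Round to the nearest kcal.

1750 kilocalories/day

Mifflin-St Jeor (female): BMR = 10(97.5) + 6.25(167) − 5(89) − 161 = 975 + 1043.75 − 445 − 161 = 1412.75 kcal/day.
TEE = 1412.75 × 1.55 = 2189.7625 kcal/day.
Required daily deficit = 0.4 × 7700 ÷ 7 = 440 kcal/day.
Target intake = 2189.7625 − 440 = 1749.7625 kcal/day.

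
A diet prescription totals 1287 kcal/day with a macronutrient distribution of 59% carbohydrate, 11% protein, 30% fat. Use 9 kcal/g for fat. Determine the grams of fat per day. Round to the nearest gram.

Fat energy = 30% × 1287 = 386.1 kcal.
At 9 kcal/g: 386.1 ÷ 9 = 42.9 g.

43 g/day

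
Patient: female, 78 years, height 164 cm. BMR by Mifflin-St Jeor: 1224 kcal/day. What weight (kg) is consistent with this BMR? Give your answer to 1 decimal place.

1224 = 10·W + 6.25(164) − 5(78) − 161
10·W = 1224 − 474 = 750, so W = 75 kg.

75.0 kg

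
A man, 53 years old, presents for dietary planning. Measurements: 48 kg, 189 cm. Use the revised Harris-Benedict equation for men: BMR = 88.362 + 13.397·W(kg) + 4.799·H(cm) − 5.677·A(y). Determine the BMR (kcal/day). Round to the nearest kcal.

1338 kcal/day

Harris-Benedict: BMR = 88.362 + 13.397(48) + 4.799(189) − 5.677(53) = 1337.548 kcal/day.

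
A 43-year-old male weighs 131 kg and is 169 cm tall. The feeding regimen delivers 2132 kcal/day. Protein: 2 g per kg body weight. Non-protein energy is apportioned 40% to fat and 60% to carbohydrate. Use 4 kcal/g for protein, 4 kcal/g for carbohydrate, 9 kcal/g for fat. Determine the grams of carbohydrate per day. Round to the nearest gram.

Protein = 2 × 131 = 262 g → 262 × 4 = 1048 kcal.
Non-protein calories = 2132 − 1048 = 1084 kcal.
Fat: 40% × 1084 = 433.6 kcal; carbohydrate: 650.4 kcal.
Carbohydrate: 650.4 kcal ÷ 4 kcal/g = 162.6 g.

163 g/day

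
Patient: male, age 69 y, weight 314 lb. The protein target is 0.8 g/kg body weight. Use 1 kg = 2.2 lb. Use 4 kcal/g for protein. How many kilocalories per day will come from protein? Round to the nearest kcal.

Weight in kg = 314 ÷ 2.2 = 142.7273 kg.
Protein = 0.8 g/kg × 142.7273 kg = 114.1818 g/day.
Protein energy = 114.1818 g × 4 kcal/g = 456.7273 kcal/day.

457 kcal/day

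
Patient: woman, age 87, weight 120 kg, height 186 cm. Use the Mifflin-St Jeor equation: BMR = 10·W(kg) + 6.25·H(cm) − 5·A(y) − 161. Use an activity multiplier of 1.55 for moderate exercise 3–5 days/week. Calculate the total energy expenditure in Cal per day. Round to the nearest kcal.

2738 Cal per day

Mifflin-St Jeor (female): BMR = 10(120) + 6.25(186) − 5(87) − 161 = 1200 + 1162.5 − 435 − 161 = 1766.5 kcal/day.
TEE = BMR × activity factor = 1766.5 × 1.55 = 2738.075 kcal/day.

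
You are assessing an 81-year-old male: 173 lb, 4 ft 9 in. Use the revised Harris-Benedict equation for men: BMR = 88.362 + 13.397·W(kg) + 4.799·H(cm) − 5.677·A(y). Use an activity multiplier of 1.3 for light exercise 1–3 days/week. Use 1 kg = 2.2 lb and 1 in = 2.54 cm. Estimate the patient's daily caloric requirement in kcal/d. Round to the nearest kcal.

1790 kcal/d

Convert to metric: weight = 173 ÷ 2.2 = 78.6364 kg; height = (4×12 + 9) × 2.54 = 57 × 2.54 = 144.78 cm.
Harris-Benedict: BMR = 88.362 + 13.397(78.6364) + 4.799(144.78) − 5.677(81) = 1376.8156 kcal/day.
TEE = BMR × activity factor = 1376.8156 × 1.3 = 1789.8603 kcal/day.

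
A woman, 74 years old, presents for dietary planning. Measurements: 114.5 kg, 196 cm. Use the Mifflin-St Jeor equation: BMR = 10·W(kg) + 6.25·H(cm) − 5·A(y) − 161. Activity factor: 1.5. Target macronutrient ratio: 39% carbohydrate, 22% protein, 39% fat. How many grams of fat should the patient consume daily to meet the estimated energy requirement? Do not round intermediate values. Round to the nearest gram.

120 g/day

Mifflin-St Jeor (female): BMR = 10(114.5) + 6.25(196) − 5(74) − 161 = 1145 + 1225 − 370 − 161 = 1839 kcal/day.
TEE = 1839 × 1.5 = 2758.5 kcal/day.
Fat energy = 39% × 2758.5 = 1075.815 kcal.
Fat = 1075.815 ÷ 9 kcal/g = 119.535 g.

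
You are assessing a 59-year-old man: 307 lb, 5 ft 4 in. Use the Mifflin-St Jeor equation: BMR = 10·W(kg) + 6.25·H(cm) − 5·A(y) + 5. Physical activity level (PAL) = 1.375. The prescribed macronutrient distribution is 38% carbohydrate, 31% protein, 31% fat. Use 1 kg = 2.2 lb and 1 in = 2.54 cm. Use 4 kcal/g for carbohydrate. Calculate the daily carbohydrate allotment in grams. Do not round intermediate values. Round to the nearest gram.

Convert to metric: weight = 307 ÷ 2.2 = 139.5455 kg; height = (5×12 + 4) × 2.54 = 64 × 2.54 = 162.56 cm.
Mifflin-St Jeor (male): BMR = 10(139.5455) + 6.25(162.56) − 5(59) + 5 = 1395.4545 + 1016 − 295 + 5 = 2121.4545 kcal/day.
TEE = 2121.4545 × 1.375 = 2917 kcal/day.
Carbohydrate energy = 38% × 2917 = 1108.46 kcal.
Carbohydrate = 1108.46 ÷ 4 kcal/g = 277.115 g.

277 g/day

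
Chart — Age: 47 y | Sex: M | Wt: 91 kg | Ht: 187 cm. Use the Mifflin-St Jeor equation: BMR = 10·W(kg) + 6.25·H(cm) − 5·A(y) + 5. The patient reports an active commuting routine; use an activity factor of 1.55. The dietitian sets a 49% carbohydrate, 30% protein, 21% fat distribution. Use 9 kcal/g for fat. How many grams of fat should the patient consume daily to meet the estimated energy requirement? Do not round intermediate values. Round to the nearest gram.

Mifflin-St Jeor (male): BMR = 10(91) + 6.25(187) − 5(47) + 5 = 910 + 1168.75 − 235 + 5 = 1848.75 kcal/day.
TEE = 1848.75 × 1.55 = 2865.5625 kcal/day.
Fat energy = 21% × 2865.5625 = 601.7681 kcal.
Fat = 601.7681 ÷ 9 kcal/g = 66.8631 g.

67 g/day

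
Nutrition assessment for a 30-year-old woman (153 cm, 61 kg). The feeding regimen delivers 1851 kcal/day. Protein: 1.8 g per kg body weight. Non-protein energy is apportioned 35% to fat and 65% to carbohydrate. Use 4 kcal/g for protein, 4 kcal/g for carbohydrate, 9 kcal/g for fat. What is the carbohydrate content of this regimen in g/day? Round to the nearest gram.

Protein = 1.8 × 61 = 109.8 g → 109.8 × 4 = 439.2 kcal.
Non-protein calories = 1851 − 439.2 = 1411.8 kcal.
Fat: 35% × 1411.8 = 494.13 kcal; carbohydrate: 917.67 kcal.
Carbohydrate: 917.67 kcal ÷ 4 kcal/g = 229.4175 g.

229 g/day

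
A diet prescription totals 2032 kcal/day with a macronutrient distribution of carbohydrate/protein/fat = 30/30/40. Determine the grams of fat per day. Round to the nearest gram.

90 g/day

Fat energy = 40% × 2032 = 812.8 kcal.
At 9 kcal/g: 812.8 ÷ 9 = 90.3111 g.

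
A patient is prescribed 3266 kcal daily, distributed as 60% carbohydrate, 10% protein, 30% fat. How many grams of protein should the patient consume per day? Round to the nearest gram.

Protein energy = 10% × 3266 = 326.6 kcal.
At 4 kcal/g: 326.6 ÷ 4 = 81.65 g.

82 g/day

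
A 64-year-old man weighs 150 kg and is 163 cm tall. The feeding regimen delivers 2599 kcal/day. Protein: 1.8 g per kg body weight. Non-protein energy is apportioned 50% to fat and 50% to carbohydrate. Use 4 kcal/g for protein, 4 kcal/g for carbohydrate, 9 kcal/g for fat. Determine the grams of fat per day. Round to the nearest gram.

84 g/day

Protein = 1.8 × 150 = 270 g → 270 × 4 = 1080 kcal.
Non-protein calories = 2599 − 1080 = 1519 kcal.
Fat: 50% × 1519 = 759.5 kcal; carbohydrate: 759.5 kcal.
Fat: 759.5 kcal ÷ 9 kcal/g = 84.3889 g.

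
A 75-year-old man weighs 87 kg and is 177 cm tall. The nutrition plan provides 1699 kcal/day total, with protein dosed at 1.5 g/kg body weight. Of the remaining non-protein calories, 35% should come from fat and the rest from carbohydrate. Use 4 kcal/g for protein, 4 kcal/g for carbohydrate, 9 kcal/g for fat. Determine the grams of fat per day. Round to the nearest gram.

46 g/day

Protein = 1.5 × 87 = 130.5 g → 130.5 × 4 = 522 kcal.
Non-protein calories = 1699 − 522 = 1177 kcal.
Fat: 35% × 1177 = 411.95 kcal; carbohydrate: 765.05 kcal.
Fat: 411.95 kcal ÷ 9 kcal/g = 45.7722 g.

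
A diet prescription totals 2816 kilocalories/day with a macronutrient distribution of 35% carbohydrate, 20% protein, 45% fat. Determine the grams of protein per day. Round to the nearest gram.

Protein energy = 20% × 2816 = 563.2 kcal.
At 4 kcal/g: 563.2 ÷ 4 = 140.8 g.

141 g/day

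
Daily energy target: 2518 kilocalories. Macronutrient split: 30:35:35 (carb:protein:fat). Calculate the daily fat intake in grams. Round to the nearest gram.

Fat energy = 35% × 2518 = 881.3 kcal.
At 9 kcal/g: 881.3 ÷ 9 = 97.9222 g.

98 g/day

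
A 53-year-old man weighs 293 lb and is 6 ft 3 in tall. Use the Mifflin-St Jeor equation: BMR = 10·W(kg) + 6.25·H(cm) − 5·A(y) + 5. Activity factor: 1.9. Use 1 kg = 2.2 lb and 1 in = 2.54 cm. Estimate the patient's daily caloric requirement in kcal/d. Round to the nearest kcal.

4299 kcal/d

Convert to metric: weight = 293 ÷ 2.2 = 133.1818 kg; height = (6×12 + 3) × 2.54 = 75 × 2.54 = 190.5 cm.
Mifflin-St Jeor (male): BMR = 10(133.1818) + 6.25(190.5) − 5(53) + 5 = 1331.8182 + 1190.625 − 265 + 5 = 2262.4432 kcal/day.
TEE = BMR × activity factor = 2262.4432 × 1.9 = 4298.642 kcal/day.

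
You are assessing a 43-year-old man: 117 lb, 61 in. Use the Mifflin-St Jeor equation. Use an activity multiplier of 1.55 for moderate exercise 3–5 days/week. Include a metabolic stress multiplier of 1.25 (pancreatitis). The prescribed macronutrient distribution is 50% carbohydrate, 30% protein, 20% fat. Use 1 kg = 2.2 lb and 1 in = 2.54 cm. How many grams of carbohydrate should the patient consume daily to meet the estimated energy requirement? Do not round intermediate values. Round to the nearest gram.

312 g/day

Convert to metric: weight = 117 ÷ 2.2 = 53.1818 kg; height = 61 × 2.54 = 154.94 cm.
Mifflin-St Jeor (male): BMR = 10(53.1818) + 6.25(154.94) − 5(43) + 5 = 531.8182 + 968.375 − 215 + 5 = 1290.1932 kcal/day.
TEE = 1290.1932 × 1.55 = 1999.7994 kcal/day.
With stress factor 1.25: 1999.7994 × 1.25 = 2499.7493 kcal/day.
Carbohydrate energy = 50% × 2499.7493 = 1249.8746 kcal.
Carbohydrate = 1249.8746 ÷ 4 kcal/g = 312.4687 g.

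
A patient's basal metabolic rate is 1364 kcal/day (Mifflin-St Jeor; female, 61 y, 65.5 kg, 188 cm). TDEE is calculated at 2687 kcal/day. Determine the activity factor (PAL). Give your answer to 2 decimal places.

Activity factor = TEE ÷ BMR = 2687 ÷ 1364 = 1.97.

1.97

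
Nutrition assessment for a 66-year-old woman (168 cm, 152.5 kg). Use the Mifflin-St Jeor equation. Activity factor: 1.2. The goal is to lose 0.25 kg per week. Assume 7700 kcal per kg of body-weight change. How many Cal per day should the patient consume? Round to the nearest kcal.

Mifflin-St Jeor (female): BMR = 10(152.5) + 6.25(168) − 5(66) − 161 = 1525 + 1050 − 330 − 161 = 2084 kcal/day.
TEE = 2084 × 1.2 = 2500.8 kcal/day.
Required daily deficit = 0.25 × 7700 ÷ 7 = 275 kcal/day.
Target intake = 2500.8 − 275 = 2225.8 kcal/day.

2226 Cal per day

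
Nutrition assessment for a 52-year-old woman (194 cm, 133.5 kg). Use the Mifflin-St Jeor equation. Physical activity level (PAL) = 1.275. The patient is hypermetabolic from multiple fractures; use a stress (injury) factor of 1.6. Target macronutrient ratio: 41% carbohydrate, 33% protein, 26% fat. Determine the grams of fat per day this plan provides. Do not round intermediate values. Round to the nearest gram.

Mifflin-St Jeor (female): BMR = 10(133.5) + 6.25(194) − 5(52) − 161 = 1335 + 1212.5 − 260 − 161 = 2126.5 kcal/day.
TEE = 2126.5 × 1.275 = 2711.2875 kcal/day.
With stress factor 1.6: 2711.2875 × 1.6 = 4338.06 kcal/day.
Fat energy = 26% × 4338.06 = 1127.8956 kcal.
Fat = 1127.8956 ÷ 9 kcal/g = 125.3217 g.

125 g/day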